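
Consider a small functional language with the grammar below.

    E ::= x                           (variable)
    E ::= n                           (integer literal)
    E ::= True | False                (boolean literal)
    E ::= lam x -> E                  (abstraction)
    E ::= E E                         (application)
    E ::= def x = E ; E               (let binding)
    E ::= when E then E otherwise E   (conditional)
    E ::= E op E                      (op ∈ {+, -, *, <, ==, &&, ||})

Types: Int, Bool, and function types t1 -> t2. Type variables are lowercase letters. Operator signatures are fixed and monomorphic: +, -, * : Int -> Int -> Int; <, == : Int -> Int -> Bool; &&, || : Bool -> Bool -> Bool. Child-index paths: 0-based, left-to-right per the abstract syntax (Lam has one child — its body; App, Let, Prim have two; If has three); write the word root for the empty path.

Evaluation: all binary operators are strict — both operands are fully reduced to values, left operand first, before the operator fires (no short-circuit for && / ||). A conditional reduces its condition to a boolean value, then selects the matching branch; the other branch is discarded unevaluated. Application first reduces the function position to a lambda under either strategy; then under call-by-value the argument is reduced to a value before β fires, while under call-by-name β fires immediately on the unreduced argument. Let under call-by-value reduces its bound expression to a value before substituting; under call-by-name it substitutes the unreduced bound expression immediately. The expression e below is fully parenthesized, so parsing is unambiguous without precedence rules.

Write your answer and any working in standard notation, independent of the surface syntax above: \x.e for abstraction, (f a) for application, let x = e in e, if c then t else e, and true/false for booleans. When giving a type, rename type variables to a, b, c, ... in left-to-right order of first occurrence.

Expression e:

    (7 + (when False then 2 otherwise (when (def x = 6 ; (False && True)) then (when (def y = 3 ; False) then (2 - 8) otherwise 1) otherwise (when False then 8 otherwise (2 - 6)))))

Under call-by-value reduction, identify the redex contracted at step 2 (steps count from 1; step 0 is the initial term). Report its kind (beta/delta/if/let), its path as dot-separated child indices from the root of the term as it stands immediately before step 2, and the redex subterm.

Trace:
step 0: (7 + (if false then 2 else (if (let x = 6 in (false && true)) then (if (let y = 3 in false) then (2 - 8) else 1) else (if false then 8 else (2 - 6)))))
step 1: [if@1] (7 + (if (let x = 6 in (false && true)) then (if (let y = 3 in false) then (2 - 8) else 1) else (if false then 8 else (2 - 6))))
step 2: [let@1.0] (7 + (if (false && true) then (if (let y = 3 in false) then (2 - 8) else 1) else (if false then 8 else (2 - 6))))

Answer: let at 1.0 : (let x = 6 in (false && true))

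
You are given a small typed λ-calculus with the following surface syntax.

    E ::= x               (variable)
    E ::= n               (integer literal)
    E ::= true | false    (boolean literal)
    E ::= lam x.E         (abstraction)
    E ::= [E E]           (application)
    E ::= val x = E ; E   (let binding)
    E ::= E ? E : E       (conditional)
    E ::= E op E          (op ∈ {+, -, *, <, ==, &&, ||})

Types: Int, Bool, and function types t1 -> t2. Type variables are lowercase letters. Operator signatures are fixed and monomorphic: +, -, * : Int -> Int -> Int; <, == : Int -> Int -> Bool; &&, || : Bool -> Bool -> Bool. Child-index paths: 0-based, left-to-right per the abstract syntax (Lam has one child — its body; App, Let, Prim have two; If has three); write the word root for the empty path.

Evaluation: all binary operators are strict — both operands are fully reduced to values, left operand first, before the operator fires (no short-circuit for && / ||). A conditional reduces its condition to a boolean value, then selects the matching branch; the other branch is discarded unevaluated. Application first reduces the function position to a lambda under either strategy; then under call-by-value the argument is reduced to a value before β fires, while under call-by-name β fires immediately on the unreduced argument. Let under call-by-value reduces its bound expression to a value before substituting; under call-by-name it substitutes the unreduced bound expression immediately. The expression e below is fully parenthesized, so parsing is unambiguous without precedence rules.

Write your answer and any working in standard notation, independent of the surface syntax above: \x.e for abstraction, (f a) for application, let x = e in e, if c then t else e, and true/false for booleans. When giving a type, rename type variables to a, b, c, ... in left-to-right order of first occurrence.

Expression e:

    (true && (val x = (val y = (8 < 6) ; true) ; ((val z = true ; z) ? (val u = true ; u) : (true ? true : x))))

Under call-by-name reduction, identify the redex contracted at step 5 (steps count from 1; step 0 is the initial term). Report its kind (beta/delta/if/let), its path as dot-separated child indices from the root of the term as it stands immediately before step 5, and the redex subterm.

Answer: delta at root : (true && true)

Derivation:
step 0: (true && (let x = (let y = (8 < 6) in true) in (if (let z = true in z) then (let u = true in u) else (if true then true else x))))
step 1: [let@1] (true && (if (let z = true in z) then (let u = true in u) else (if true then true else (let y = (8 < 6) in true))))
step 2: [let@1.0] (true && (if true then (let u = true in u) else (if true then true else (let y = (8 < 6) in true))))
step 3: [if@1] (true && (let u = true in u))
step 4: [let@1] (true && true)
step 5: [delta@root] true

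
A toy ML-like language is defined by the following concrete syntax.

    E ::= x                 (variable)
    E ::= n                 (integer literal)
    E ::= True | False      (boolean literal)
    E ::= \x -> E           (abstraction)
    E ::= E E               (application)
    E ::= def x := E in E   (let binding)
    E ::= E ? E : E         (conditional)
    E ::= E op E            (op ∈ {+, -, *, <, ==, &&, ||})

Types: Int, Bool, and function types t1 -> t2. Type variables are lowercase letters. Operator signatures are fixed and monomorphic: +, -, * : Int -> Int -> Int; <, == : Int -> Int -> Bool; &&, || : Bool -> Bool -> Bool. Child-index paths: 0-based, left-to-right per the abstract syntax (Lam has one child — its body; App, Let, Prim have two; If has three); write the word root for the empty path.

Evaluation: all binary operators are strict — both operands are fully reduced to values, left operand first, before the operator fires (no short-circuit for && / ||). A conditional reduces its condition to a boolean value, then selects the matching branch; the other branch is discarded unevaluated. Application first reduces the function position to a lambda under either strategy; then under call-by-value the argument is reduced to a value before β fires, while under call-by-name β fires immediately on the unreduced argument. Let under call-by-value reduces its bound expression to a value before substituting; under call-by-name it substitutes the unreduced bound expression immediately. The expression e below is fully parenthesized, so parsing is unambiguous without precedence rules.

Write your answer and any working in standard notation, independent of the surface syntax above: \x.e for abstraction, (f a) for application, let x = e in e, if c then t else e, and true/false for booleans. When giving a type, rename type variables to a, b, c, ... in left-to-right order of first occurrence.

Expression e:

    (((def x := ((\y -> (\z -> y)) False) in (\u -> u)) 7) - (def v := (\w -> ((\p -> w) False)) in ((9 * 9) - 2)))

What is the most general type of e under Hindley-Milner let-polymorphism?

Answer: Int

Derivation:
y : a
\z._ : b -> a
\y._ : a -> b -> a
  unify a -> b -> a ~ Bool -> c
  unify a ~ Bool
  unify b -> Bool ~ c
_ _ : b -> Bool
let x : forall. b -> Bool
u : d
\u._ : d -> d
  unify d -> d ~ Int -> e
  unify d ~ Int
  unify Int ~ e
_ _ : Int
  unify Int ~ Int
w : f
\p._ : g -> f
  unify g -> f ~ Bool -> h
  unify g ~ Bool
  unify f ~ h
_ _ : h
\w._ : h -> h
let v : forall. h -> h
  unify Int ~ Int
  unify Int ~ Int
  unify Int ~ Int
  unify Int ~ Int
  unify Int ~ Int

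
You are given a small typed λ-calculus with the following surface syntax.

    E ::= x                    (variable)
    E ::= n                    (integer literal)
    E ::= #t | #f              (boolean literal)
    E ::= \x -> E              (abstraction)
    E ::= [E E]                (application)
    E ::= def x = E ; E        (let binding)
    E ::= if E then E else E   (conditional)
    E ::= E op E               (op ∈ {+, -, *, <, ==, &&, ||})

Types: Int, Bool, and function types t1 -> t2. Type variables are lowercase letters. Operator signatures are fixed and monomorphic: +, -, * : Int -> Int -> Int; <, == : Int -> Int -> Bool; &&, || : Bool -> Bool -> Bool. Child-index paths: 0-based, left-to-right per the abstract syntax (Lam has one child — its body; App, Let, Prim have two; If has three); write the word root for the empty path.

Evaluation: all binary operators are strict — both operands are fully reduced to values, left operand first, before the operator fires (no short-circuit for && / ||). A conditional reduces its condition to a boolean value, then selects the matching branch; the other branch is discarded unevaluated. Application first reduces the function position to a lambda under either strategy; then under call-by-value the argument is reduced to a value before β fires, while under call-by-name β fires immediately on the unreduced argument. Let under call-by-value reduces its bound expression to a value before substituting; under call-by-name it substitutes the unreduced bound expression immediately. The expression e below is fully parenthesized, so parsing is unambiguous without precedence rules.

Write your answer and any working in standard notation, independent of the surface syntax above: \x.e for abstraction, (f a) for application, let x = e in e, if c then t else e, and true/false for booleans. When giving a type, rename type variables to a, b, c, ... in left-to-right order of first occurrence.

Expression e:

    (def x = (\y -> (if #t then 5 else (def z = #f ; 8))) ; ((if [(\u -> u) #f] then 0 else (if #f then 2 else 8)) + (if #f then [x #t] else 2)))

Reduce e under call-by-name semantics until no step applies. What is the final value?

Derivation:
step 0: (let x = (\y.(if true then 5 else (let z = false in 8))) in ((if ((\u.u) false) then 0 else (if false then 2 else 8)) + (if false then (x true) else 2)))
step 1: [let@root] ((if ((\u.u) false) then 0 else (if false then 2 else 8)) + (if false then ((\y.(if true then 5 else (let z = false in 8))) true) else 2))
step 2: [beta@0.0] ((if false then 0 else (if false then 2 else 8)) + (if false then ((\y.(if true then 5 else (let z = false in 8))) true) else 2))
step 3: [if@0] ((if false then 2 else 8) + (if false then ((\y.(if true then 5 else (let z = false in 8))) true) else 2))
step 4: [if@0] (8 + (if false then ((\y.(if true then 5 else (let z = false in 8))) true) else 2))
step 5: [if@1] (8 + 2)
step 6: [delta@root] 10

Answer: 10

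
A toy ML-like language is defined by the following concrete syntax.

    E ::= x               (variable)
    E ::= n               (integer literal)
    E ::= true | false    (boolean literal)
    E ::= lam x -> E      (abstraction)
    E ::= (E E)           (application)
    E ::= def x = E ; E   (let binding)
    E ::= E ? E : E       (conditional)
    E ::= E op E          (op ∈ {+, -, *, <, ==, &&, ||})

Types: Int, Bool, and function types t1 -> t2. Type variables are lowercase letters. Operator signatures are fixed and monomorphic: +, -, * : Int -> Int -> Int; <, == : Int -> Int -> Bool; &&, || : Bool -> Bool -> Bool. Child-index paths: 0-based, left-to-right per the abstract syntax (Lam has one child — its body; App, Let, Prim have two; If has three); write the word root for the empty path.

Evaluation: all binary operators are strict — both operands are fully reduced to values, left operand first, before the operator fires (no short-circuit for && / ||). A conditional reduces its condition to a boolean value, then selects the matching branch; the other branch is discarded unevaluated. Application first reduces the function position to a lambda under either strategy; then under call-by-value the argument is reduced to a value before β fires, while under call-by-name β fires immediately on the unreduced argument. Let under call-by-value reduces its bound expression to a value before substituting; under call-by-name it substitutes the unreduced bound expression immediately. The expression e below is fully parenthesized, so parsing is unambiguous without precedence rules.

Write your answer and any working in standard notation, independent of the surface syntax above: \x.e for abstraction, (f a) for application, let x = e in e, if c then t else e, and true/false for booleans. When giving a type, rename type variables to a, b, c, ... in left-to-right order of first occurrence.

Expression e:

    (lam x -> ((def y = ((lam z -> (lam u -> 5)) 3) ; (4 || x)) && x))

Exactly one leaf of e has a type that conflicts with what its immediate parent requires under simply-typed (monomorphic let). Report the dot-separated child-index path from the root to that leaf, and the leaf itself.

Answer: 0.0.1.0 : 4

Derivation:
\u._ : c -> Int
\z._ : b -> c -> Int
  unify b -> c -> Int ~ Int -> d
  unify b ~ Int
  unify c -> Int ~ d
_ _ : c -> Int
let y : c -> Int
  unify Int ~ Bool
  FAIL: mismatch Int ~ Bool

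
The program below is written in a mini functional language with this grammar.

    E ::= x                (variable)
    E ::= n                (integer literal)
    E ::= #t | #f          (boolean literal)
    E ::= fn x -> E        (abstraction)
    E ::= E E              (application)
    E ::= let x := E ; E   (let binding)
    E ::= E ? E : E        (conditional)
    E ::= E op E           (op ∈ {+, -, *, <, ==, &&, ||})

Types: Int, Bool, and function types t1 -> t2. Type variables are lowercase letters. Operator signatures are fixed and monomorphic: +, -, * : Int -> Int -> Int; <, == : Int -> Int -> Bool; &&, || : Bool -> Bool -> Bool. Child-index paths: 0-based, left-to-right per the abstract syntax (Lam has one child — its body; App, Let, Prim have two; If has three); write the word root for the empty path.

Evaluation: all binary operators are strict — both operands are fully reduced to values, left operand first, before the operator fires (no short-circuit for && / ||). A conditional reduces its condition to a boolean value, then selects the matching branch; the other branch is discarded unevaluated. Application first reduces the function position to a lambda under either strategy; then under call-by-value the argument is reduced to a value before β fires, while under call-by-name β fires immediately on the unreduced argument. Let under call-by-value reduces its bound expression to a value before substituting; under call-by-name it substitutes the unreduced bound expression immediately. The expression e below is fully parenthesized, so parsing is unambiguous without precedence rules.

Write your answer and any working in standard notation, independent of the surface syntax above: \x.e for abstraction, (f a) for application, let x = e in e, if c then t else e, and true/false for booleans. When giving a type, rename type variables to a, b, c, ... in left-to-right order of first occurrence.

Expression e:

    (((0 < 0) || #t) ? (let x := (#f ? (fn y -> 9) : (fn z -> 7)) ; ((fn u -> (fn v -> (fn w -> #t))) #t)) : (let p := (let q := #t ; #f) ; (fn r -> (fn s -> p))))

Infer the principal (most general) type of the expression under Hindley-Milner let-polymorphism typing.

Answer: a -> b -> Bool

Trace:
  unify Int ~ Int
  unify Int ~ Int
  unify Bool ~ Bool
  unify Bool ~ Bool
  unify Bool ~ Bool
  unify Bool ~ Bool
\y._ : a -> Int
\z._ : b -> Int
  unify a -> Int ~ b -> Int
  unify a ~ b
  unify Int ~ Int
let x : forall. b -> Int
\w._ : e -> Bool
\v._ : d -> e -> Bool
\u._ : c -> d -> e -> Bool
  unify c -> d -> e -> Bool ~ Bool -> f
  unify c ~ Bool
  unify d -> e -> Bool ~ f
_ _ : d -> e -> Bool
let q : Bool
let p : Bool
p : Bool
\s._ : h -> Bool
\r._ : g -> h -> Bool
  unify d -> e -> Bool ~ g -> h -> Bool
  unify d ~ g
  unify e -> Bool ~ h -> Bool
  unify e ~ h
  unify Bool ~ Bool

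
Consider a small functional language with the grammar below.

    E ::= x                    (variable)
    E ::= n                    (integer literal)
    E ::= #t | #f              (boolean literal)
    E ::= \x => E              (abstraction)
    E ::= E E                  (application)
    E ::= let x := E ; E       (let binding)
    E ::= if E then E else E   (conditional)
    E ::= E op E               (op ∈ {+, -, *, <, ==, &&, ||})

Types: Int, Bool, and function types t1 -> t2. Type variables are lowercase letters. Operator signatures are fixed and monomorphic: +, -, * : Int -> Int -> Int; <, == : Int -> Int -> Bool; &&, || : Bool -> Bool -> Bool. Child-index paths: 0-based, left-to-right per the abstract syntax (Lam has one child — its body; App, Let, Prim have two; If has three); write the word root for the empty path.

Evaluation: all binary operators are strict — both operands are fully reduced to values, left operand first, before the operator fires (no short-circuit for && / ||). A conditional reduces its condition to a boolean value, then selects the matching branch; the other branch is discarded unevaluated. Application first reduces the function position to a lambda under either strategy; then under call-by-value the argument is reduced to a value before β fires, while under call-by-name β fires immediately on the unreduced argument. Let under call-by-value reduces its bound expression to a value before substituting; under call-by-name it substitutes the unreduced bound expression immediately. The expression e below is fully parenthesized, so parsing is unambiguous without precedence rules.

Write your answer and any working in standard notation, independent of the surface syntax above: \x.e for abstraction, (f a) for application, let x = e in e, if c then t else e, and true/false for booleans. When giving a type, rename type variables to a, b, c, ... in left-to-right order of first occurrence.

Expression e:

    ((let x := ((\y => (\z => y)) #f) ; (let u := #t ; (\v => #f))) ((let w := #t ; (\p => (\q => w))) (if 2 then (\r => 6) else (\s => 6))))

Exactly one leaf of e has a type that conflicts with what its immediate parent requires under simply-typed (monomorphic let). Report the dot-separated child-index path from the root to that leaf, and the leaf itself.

Answer: 1.1.0 : 2

Derivation:
y : a
\z._ : b -> a
\y._ : a -> b -> a
  unify a -> b -> a ~ Bool -> c
  unify a ~ Bool
  unify b -> Bool ~ c
_ _ : b -> Bool
let x : b -> Bool
let u : Bool
\v._ : d -> Bool
let w : Bool
w : Bool
\q._ : f -> Bool
\p._ : e -> f -> Bool
  unify Int ~ Bool
  FAIL: mismatch Int ~ Bool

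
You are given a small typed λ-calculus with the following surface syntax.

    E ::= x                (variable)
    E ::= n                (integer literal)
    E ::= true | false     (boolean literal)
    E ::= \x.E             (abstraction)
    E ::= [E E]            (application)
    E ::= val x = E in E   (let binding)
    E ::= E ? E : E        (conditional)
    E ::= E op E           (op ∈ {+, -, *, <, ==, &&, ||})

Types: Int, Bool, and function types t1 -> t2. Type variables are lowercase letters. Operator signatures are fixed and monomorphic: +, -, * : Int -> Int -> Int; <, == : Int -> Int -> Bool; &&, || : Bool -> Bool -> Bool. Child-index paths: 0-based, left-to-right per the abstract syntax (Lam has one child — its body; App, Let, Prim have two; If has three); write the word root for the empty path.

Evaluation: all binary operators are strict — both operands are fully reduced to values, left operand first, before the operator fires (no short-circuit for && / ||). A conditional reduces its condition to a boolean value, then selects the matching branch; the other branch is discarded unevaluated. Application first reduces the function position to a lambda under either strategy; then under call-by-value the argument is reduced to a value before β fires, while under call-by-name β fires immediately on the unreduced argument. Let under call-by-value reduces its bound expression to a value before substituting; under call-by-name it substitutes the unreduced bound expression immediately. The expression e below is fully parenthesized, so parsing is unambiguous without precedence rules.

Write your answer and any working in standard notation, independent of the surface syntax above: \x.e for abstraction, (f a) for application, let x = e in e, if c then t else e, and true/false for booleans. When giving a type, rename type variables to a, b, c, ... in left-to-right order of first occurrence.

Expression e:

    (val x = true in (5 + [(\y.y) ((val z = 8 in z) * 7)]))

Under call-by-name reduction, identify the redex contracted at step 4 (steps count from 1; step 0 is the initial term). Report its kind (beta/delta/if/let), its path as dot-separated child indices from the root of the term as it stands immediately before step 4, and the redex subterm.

Working:
step 0: (let x = true in (5 + ((\y.y) ((let z = 8 in z) * 7))))
step 1: [let@root] (5 + ((\y.y) ((let z = 8 in z) * 7)))
step 2: [beta@1] (5 + ((let z = 8 in z) * 7))
step 3: [let@1.0] (5 + (8 * 7))
step 4: [delta@1] (5 + 56)

Answer: delta at 1 : (8 * 7)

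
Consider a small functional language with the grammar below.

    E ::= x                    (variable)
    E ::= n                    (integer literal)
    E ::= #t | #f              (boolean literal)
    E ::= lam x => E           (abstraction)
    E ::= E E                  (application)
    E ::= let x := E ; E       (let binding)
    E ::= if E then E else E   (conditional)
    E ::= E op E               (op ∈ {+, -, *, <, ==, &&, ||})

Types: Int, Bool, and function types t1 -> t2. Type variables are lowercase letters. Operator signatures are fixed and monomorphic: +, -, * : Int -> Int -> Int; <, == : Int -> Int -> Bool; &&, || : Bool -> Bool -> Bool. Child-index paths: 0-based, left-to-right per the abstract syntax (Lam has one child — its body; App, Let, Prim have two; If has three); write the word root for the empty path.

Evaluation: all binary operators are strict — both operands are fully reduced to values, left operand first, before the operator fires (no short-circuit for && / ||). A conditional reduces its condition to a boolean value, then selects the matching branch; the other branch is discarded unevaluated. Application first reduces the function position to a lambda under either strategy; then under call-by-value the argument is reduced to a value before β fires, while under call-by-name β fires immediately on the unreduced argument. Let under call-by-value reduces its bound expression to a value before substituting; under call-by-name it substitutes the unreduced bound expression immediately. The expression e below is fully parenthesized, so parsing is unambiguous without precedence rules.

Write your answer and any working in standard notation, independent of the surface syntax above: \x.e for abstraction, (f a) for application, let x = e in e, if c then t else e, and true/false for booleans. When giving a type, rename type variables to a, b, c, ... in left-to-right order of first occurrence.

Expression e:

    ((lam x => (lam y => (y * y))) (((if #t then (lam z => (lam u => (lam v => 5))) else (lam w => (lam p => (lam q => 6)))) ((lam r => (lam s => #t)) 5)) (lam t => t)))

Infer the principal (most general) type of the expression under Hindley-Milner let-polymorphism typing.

Answer: Int -> Int

Derivation:
y : b
  unify b ~ Int
y : Int
  unify Int ~ Int
\y._ : Int -> Int
\x._ : a -> Int -> Int
  unify Bool ~ Bool
\v._ : e -> Int
\u._ : d -> e -> Int
\z._ : c -> d -> e -> Int
\q._ : h -> Int
\p._ : g -> h -> Int
\w._ : f -> g -> h -> Int
  unify c -> d -> e -> Int ~ f -> g -> h -> Int
  unify c ~ f
  unify d -> e -> Int ~ g -> h -> Int
  unify d ~ g
  unify e -> Int ~ h -> Int
  unify e ~ h
  unify Int ~ Int
\s._ : j -> Bool
\r._ : i -> j -> Bool
  unify i -> j -> Bool ~ Int -> k
  unify i ~ Int
  unify j -> Bool ~ k
_ _ : j -> Bool
  unify f -> g -> h -> Int ~ (j -> Bool) -> l
  unify f ~ j -> Bool
  unify g -> h -> Int ~ l
_ _ : g -> h -> Int
t : m
\t._ : m -> m
  unify g -> h -> Int ~ (m -> m) -> n
  unify g ~ m -> m
  unify h -> Int ~ n
_ _ : h -> Int
  unify a -> Int -> Int ~ (h -> Int) -> o
  unify a ~ h -> Int
  unify Int -> Int ~ o
_ _ : Int -> Int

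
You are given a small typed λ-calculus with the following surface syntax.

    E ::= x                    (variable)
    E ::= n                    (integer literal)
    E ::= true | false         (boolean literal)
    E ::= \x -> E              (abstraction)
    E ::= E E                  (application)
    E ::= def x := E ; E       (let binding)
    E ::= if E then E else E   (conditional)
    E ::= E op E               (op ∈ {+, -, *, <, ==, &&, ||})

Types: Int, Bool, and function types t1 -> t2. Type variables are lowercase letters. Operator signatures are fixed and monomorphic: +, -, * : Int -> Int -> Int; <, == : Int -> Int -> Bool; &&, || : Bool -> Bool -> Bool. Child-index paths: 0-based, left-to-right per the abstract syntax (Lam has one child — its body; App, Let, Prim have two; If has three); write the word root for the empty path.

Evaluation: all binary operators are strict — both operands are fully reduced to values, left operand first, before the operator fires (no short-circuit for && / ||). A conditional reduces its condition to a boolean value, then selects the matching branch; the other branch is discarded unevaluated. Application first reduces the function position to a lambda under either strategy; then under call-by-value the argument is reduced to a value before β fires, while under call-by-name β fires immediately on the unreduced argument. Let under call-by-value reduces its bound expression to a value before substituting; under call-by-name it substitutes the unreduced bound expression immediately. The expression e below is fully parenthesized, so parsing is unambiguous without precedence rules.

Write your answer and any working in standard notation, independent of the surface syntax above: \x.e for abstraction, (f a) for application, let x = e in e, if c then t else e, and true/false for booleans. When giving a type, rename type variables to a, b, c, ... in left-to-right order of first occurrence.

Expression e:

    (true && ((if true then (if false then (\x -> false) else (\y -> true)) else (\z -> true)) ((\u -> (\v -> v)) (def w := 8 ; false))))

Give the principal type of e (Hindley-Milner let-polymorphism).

Answer: Bool

Trace:
  unify Bool ~ Bool
  unify Bool ~ Bool
  unify Bool ~ Bool
\x._ : a -> Bool
\y._ : b -> Bool
  unify a -> Bool ~ b -> Bool
  unify a ~ b
  unify Bool ~ Bool
\z._ : c -> Bool
  unify b -> Bool ~ c -> Bool
  unify b ~ c
  unify Bool ~ Bool
v : e
\v._ : e -> e
\u._ : d -> e -> e
let w : Int
  unify d -> e -> e ~ Bool -> f
  unify d ~ Bool
  unify e -> e ~ f
_ _ : e -> e
  unify c -> Bool ~ (e -> e) -> g
  unify c ~ e -> e
  unify Bool ~ g
_ _ : Bool
  unify Bool ~ Bool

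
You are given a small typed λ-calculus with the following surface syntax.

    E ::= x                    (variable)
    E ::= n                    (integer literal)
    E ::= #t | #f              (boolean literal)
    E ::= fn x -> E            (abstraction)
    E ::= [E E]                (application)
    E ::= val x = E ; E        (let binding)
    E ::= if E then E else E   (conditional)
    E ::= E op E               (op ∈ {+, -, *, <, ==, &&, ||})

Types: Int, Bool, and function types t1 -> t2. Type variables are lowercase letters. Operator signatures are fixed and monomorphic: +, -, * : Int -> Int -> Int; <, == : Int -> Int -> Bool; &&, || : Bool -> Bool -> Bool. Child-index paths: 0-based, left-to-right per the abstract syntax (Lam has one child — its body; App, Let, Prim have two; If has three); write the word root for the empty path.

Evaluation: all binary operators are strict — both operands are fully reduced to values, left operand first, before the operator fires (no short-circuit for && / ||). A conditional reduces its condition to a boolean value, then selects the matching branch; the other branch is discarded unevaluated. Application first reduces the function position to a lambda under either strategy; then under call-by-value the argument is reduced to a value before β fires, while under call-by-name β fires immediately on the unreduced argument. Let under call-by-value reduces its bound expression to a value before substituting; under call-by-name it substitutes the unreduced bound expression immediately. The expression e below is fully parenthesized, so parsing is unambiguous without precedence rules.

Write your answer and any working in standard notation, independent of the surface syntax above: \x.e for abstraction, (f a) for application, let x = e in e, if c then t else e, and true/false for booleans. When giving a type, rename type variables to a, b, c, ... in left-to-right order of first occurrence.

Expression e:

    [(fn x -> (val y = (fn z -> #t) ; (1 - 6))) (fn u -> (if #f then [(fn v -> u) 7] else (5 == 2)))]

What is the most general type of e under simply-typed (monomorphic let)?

Answer: Int

Derivation:
\z._ : b -> Bool
let y : b -> Bool
  unify Int ~ Int
  unify Int ~ Int
\x._ : a -> Int
  unify Bool ~ Bool
u : c
\v._ : d -> c
  unify d -> c ~ Int -> e
  unify d ~ Int
  unify c ~ e
_ _ : e
  unify Int ~ Int
  unify Int ~ Int
  unify e ~ Bool
\u._ : Bool -> Bool
  unify a -> Int ~ (Bool -> Bool) -> f
  unify a ~ Bool -> Bool
  unify Int ~ f
_ _ : Int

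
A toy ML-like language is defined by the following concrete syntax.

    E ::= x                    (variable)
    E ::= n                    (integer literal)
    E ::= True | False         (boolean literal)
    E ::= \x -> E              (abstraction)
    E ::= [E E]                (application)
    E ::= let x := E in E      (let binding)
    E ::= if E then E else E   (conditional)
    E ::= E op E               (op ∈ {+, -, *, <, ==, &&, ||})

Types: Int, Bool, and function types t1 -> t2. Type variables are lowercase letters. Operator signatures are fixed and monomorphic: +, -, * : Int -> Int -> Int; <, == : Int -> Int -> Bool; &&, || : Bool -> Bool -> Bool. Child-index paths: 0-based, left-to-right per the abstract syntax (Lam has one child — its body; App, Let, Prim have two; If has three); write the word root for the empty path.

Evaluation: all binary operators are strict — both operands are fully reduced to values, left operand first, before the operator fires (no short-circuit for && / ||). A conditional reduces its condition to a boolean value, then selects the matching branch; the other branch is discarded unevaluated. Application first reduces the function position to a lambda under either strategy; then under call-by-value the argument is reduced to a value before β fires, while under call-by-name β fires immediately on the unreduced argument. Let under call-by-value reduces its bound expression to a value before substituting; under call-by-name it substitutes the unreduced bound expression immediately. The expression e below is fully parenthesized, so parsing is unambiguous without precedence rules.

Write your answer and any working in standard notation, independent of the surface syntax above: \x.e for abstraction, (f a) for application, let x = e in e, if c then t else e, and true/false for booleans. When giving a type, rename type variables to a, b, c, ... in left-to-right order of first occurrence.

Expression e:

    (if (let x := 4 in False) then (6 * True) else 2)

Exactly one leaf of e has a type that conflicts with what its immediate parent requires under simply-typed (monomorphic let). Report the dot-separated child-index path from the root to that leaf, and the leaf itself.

Trace:
let x : Int
  unify Bool ~ Bool
  unify Int ~ Int
  unify Bool ~ Int
  FAIL: mismatch Bool ~ Int

Answer: 1.1 : true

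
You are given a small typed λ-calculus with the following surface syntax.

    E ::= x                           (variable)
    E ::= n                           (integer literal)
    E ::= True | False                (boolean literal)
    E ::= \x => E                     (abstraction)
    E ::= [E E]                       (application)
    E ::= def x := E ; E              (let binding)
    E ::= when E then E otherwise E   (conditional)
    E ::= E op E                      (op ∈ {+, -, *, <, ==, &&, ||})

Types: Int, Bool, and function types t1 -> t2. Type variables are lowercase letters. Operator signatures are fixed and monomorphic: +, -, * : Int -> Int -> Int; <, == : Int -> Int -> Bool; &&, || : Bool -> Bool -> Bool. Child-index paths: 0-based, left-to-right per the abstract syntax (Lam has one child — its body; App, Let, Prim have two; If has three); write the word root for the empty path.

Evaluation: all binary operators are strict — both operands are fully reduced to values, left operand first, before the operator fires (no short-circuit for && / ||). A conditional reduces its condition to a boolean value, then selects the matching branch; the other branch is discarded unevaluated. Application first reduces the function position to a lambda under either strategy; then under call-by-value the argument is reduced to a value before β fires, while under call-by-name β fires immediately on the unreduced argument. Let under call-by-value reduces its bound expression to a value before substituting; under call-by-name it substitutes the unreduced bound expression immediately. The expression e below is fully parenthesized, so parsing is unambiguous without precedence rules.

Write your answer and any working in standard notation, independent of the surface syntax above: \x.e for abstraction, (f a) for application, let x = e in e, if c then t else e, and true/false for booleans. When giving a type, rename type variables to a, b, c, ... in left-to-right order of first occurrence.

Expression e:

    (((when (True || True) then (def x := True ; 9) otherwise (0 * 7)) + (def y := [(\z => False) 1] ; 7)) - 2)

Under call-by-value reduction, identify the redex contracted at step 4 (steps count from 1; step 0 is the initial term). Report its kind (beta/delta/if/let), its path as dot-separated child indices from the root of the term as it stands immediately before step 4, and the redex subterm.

Working:
step 0: (((if (true || true) then (let x = true in 9) else (0 * 7)) + (let y = ((\z.false) 1) in 7)) - 2)
step 1: [delta@0.0.0] (((if true then (let x = true in 9) else (0 * 7)) + (let y = ((\z.false) 1) in 7)) - 2)
step 2: [if@0.0] (((let x = true in 9) + (let y = ((\z.false) 1) in 7)) - 2)
step 3: [let@0.0] ((9 + (let y = ((\z.false) 1) in 7)) - 2)
step 4: [beta@0.1.0] ((9 + (let y = false in 7)) - 2)

Answer: beta at 0.1.0 : ((\z.false) 1)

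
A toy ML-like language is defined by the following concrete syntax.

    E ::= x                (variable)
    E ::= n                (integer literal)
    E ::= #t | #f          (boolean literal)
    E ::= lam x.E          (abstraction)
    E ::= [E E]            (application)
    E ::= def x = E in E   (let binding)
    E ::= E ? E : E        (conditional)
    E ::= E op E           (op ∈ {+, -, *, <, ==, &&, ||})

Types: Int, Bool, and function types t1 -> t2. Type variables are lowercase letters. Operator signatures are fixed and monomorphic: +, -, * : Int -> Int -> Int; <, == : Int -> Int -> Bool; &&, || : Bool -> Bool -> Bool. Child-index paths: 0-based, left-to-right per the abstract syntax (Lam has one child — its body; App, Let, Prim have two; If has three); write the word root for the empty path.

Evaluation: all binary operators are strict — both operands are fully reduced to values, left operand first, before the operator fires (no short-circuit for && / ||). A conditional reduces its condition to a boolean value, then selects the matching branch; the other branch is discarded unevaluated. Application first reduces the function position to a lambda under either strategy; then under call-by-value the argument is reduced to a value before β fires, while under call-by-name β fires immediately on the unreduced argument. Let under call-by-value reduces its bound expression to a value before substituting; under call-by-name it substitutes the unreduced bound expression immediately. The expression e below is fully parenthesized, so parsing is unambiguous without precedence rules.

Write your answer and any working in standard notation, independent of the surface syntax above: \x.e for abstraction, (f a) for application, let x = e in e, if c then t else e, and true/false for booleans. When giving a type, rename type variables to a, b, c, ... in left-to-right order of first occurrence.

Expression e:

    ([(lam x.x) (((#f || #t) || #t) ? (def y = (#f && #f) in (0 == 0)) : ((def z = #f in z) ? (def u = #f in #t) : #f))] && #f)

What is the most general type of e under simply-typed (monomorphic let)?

Answer: Bool

Derivation:
x : a
\x._ : a -> a
  unify Bool ~ Bool
  unify Bool ~ Bool
  unify Bool ~ Bool
  unify Bool ~ Bool
  unify Bool ~ Bool
  unify Bool ~ Bool
  unify Bool ~ Bool
let y : Bool
  unify Int ~ Int
  unify Int ~ Int
let z : Bool
z : Bool
  unify Bool ~ Bool
let u : Bool
  unify Bool ~ Bool
  unify Bool ~ Bool
  unify a -> a ~ Bool -> b
  unify a ~ Bool
  unify Bool ~ b
_ _ : Bool
  unify Bool ~ Bool
  unify Bool ~ Bool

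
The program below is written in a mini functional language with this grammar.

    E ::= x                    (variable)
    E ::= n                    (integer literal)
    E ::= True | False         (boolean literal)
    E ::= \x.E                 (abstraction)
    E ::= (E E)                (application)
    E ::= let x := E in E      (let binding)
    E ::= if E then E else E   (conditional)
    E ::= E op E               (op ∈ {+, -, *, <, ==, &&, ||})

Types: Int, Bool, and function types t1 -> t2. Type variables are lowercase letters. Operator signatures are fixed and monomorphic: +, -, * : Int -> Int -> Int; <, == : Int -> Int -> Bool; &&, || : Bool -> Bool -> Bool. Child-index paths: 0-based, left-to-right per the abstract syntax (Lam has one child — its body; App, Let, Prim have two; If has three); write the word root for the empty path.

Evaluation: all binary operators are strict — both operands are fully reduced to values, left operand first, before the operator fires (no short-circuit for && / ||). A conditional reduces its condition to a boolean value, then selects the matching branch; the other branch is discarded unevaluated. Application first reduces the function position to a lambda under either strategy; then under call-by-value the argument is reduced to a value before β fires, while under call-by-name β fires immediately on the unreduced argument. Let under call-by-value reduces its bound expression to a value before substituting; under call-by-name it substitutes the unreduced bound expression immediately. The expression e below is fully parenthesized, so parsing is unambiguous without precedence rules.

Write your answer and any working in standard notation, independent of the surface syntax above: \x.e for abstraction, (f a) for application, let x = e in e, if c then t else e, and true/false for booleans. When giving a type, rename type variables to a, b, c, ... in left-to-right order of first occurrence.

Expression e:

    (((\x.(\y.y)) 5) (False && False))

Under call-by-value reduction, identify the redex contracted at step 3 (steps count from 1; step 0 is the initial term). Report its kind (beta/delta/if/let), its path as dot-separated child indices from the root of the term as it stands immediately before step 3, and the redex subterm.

Trace:
step 0: (((\x.(\y.y)) 5) (false && false))
step 1: [beta@0] ((\y.y) (false && false))
step 2: [delta@1] ((\y.y) false)
step 3: [beta@root] false

Answer: beta at root : ((\y.y) false)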